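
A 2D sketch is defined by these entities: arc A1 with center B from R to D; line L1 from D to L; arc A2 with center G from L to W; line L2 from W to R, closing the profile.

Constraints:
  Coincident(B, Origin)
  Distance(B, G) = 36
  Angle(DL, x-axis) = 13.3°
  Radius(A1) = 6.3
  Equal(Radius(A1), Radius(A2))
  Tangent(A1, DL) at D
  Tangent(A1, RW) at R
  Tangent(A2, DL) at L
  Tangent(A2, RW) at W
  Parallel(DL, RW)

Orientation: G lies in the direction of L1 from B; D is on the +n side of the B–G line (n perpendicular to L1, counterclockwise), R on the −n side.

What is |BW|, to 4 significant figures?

36.55

Tangency of A1 to both parallel lines with radius 6.3 puts D and R at B ± 6.3·n: D = (-1.449, 6.131), R = (1.449, -6.131). Equal radii place L and W the same way about G: L = G + 6.3·n = (33.59, 14.41), W = G − 6.3·n = (36.48, 2.151). Then |BW| = |W − B| = 36.55.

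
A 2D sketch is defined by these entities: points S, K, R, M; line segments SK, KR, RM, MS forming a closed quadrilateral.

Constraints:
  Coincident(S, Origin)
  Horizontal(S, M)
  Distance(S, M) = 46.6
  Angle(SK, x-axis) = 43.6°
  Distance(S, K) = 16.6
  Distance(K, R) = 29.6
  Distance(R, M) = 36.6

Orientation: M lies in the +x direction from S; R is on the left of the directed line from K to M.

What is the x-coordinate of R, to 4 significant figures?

31.80

Checks: |KR| = 29.60 ✓; |RM| = 36.60 ✓.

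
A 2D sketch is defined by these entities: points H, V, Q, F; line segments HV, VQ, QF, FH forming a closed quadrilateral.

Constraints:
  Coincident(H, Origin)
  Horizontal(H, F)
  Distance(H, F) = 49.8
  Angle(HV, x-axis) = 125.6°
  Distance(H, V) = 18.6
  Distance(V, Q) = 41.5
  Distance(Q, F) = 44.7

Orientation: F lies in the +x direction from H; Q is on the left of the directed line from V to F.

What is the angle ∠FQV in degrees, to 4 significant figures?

92.84°

Checks: |VQ| = 41.50 ✓; |QF| = 44.70 ✓.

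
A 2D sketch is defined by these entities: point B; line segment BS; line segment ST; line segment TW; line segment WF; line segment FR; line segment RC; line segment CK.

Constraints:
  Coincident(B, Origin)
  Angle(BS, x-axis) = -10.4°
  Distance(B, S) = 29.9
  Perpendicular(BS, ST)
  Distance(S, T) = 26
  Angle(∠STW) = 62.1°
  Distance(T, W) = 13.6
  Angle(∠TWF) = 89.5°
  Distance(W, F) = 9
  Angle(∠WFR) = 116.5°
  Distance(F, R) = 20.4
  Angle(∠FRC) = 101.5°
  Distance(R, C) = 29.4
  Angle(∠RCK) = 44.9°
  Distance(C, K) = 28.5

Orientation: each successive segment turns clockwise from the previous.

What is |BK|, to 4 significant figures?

34.71

B is at the origin; BS runs at -10.4° with length 29.9, so S = (29.41, -5.398). The perpendicularity gives ST at right angles to BS, so ST runs at -100.4°; with |ST| = 26.0, T = (24.72, -30.97). ∠STW = 62.1° gives TW at 141.7° from the x-axis; with |TW| = 13.6, W = (14.04, -22.54). ∠TWF = 89.5° gives WF at 51.20° from the x-axis; with |WF| = 9.0, F = (19.68, -15.53). ∠WFR = 116.5° gives FR at -12.30° from the x-axis; with |FR| = 20.4, R = (39.61, -19.87). ∠FRC = 101.5° gives RC at -90.80° from the x-axis; with |RC| = 29.4, C = (39.20, -49.27). ∠RCK = 44.9° gives CK at 134.1° from the x-axis; with |CK| = 28.5, K = (19.37, -28.80). Then |BK| = |K − B| = 34.71.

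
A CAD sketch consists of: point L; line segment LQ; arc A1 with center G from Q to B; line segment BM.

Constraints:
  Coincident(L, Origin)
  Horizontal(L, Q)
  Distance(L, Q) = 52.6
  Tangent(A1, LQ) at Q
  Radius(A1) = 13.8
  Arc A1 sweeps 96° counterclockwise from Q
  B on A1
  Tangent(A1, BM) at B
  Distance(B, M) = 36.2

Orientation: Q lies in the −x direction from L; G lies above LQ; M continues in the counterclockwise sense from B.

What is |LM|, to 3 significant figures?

66.7

L is at the origin; L and Q share the same y with |LQ| = 52.6 and Q on the −x side, so Q = (-52.6, 0.00). The tangent condition forces GQ to be normal to LQ, so G = Q + (0, 13.8) = (-52.6, 13.8). On A1, Q sits at bearing -90° from G; a 96° counterclockwise sweep puts B at bearing 6°, so B = G + 13.8·(cos 6°, sin 6°) = (-38.9, 15.2). A1 meets BM tangentially, so GB is at right angles to BM, so BM runs along (−sin 6°, cos 6°); with |BM| = 36.2, M = (-42.7, 51.2). Then |LM| = |M − L| = 66.7.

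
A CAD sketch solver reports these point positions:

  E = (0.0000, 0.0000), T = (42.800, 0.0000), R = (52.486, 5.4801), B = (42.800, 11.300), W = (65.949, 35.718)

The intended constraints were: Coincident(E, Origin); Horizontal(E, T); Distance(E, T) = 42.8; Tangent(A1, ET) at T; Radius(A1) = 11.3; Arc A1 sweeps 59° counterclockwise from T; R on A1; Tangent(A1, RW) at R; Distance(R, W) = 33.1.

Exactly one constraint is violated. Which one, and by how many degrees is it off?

Tangent(A1, RW) at R — off by 7.00°.

E = (0.00, 0.00) ✓; E.y = 0.00, T.y = 0.00 ✓; |ET| = 42.80 ✓; ∠(BT, TE) = 90.00° ✓; |BT| = 11.30 ✓; bearing(B→R) − bearing(B→T) = 59.00° ✓; |BR| = 11.30 ✓; ∠(BR, RW) = 83.00° ✗; |RW| = 33.10 ✓.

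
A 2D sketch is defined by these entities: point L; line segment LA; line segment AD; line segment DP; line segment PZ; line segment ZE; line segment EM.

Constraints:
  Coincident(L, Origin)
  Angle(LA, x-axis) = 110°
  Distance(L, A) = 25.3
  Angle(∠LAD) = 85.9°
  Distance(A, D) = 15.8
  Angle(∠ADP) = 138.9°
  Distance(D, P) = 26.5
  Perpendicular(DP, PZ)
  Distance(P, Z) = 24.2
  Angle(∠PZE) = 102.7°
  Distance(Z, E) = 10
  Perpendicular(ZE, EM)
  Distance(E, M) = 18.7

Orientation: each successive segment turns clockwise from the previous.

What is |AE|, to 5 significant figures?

32.822

L is at the origin; LA runs at 110.0° with length 25.3, so A = (-8.6531, 23.774). ∠LAD = 85.9° gives AD at 15.900° from the x-axis; with |AD| = 15.8, D = (6.5424, 28.103). ∠ADP = 138.9° gives DP at -25.200° from the x-axis; with |DP| = 26.5, P = (30.520, 16.820). The perpendicularity gives PZ at right angles to DP, so PZ runs at -115.20°; with |PZ| = 24.2, Z = (20.216, -5.0772). ∠PZE = 102.7° gives ZE at 167.50° from the x-axis; with |ZE| = 10.0, E = (10.454, -2.9128). Then |AE| = |E − A| = 32.822.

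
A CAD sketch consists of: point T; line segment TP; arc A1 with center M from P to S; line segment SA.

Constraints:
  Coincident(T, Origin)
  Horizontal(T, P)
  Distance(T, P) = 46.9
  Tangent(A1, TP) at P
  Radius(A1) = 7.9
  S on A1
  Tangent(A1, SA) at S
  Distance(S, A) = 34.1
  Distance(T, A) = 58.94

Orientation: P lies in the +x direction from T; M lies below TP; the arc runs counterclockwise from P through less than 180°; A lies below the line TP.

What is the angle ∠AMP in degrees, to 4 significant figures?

170.2°

T is at the origin; T and P share the same y with |TP| = 46.9 and P on the +x side, so P = (46.90, 0.000). The tangent condition forces MP to be normal to TP, so M = P + (0, -7.9) = (46.90, -7.900). Since MS ⟂ SA (tangency), |MA| = √(7.9² + 34.1²) = 35.00 regardless of where S sits on A1. So A lies on both circle(T, 58.94) and circle(M, 35.00); the below-TP intersection is A = (40.95, -42.39). S is the foot of the tangent from A: S = (39.01, -8.348).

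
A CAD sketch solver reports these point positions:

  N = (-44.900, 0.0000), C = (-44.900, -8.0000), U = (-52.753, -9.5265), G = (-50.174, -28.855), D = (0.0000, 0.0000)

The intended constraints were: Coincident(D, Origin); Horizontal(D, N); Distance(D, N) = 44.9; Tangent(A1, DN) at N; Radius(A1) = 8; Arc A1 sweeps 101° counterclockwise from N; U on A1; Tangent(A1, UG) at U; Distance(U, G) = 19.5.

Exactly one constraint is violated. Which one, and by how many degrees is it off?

Tangent(A1, UG) at U — off by 3.40°.

D = (0.00, 0.00) ✓; D.y = 0.00, N.y = 0.00 ✓; |DN| = 44.90 ✓; ∠(CN, ND) = 90.00° ✓; |CN| = 8.000 ✓; bearing(C→U) − bearing(C→N) = 101.0° ✓; |CU| = 8.000 ✓; ∠(CU, UG) = 93.40° ✗; |UG| = 19.50 ✓.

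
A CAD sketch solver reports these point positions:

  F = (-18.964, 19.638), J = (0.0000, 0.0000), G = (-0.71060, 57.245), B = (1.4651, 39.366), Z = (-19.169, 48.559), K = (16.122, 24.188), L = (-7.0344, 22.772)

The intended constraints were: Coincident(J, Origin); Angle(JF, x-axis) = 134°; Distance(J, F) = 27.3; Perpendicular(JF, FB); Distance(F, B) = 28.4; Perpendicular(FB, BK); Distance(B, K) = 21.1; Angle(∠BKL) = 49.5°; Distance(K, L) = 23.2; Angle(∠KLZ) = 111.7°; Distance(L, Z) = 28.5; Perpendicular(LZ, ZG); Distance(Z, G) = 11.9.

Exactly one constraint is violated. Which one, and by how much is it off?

Distance(Z, G) = 11.9 — off by 8.50.

J = (0.00, 0.00) ✓; JF at 134.0° ✓; |JF| = 27.30 ✓; ∠(JF, FB) = 90.00° ✓; |FB| = 28.40 ✓; ∠(FB, BK) = 90.00° ✓; |BK| = 21.10 ✓; ∠BKL = 49.50° ✓; |KL| = 23.20 ✓; ∠KLZ = 111.7° ✓; |LZ| = 28.50 ✓; ∠(LZ, ZG) = 90.00° ✓; |ZG| = 20.40 ✗.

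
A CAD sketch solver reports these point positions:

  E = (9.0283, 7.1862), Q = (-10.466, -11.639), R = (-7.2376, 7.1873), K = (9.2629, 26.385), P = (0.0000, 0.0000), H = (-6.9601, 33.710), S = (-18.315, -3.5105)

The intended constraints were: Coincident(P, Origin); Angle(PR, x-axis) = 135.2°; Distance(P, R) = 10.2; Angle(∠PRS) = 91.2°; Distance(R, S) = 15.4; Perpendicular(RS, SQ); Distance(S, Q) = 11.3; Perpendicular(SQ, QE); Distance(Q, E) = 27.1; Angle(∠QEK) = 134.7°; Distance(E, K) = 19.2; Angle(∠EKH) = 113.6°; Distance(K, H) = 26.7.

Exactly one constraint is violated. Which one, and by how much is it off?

Distance(K, H) = 26.7 — off by 8.90.

P = (0.00, 0.00) ✓; PR at 135.2° ✓; |PR| = 10.20 ✓; ∠PRS = 91.20° ✓; |RS| = 15.40 ✓; ∠(RS, SQ) = 90.00° ✓; |SQ| = 11.30 ✓; ∠(SQ, QE) = 90.00° ✓; |QE| = 27.10 ✓; ∠QEK = 134.7° ✓; |EK| = 19.20 ✓; ∠EKH = 113.6° ✓; |KH| = 17.80 ✗.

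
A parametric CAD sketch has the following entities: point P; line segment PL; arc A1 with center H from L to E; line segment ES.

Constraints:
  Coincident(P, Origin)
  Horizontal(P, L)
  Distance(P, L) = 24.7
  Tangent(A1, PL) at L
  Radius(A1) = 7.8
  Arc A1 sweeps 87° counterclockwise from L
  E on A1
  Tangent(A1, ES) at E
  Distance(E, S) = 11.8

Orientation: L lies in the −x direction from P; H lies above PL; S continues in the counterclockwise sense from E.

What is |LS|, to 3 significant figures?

20.9

On A1, L sits at bearing -90° from H; an 87° counterclockwise sweep puts E at bearing -3°, so E = H + 7.8·(cos -3°, sin -3°) = (-16.9, 7.39). The tangent condition forces HE to be normal to ES, so ES runs along (−sin -3°, cos -3°); with |ES| = 11.8, S = (-16.3, 19.2). Then |LS| = |S − L| = 20.9.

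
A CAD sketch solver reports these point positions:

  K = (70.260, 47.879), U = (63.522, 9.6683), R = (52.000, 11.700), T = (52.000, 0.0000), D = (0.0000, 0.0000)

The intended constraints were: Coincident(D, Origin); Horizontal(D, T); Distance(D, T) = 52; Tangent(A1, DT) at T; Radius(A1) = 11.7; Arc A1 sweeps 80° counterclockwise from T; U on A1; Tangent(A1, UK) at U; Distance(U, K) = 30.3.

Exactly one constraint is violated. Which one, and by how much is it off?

Distance(U, K) = 30.3 — off by 8.50.

D = (0.00, 0.00) ✓; D.y = 0.00, T.y = 0.00 ✓; |DT| = 52.00 ✓; ∠(RT, TD) = 90.00° ✓; |RT| = 11.70 ✓; bearing(R→U) − bearing(R→T) = 80.00° ✓; |RU| = 11.70 ✓; ∠(RU, UK) = 90.00° ✓; |UK| = 38.80 ✗.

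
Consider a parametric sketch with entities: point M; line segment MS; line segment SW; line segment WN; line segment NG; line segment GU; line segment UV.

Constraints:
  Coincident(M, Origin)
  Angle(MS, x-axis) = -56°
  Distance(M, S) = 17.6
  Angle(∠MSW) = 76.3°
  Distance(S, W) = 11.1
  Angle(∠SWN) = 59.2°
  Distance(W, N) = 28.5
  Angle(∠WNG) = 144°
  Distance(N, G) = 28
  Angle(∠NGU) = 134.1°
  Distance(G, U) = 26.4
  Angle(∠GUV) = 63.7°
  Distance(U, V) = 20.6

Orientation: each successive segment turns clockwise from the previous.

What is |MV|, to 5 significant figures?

42.536

M is at the origin; MS runs at -56.0° with length 17.6, so S = (9.8418, -14.591). ∠MSW = 76.3° gives SW at -159.70° from the x-axis; with |SW| = 11.1, W = (-0.56877, -18.442). ∠SWN = 59.2° gives WN at 79.500° from the x-axis; with |WN| = 28.5, N = (4.6249, 9.5807). ∠WNG = 144.0° gives NG at 43.500° from the x-axis; with |NG| = 28.0, G = (24.935, 28.855). ∠NGU = 134.1° gives GU at -2.4000° from the x-axis; with |GU| = 26.4, U = (51.312, 27.749). ∠GUV = 63.7° gives UV at -118.70° from the x-axis; with |UV| = 20.6, V = (41.420, 9.6799). Then |MV| = |V − M| = 42.536.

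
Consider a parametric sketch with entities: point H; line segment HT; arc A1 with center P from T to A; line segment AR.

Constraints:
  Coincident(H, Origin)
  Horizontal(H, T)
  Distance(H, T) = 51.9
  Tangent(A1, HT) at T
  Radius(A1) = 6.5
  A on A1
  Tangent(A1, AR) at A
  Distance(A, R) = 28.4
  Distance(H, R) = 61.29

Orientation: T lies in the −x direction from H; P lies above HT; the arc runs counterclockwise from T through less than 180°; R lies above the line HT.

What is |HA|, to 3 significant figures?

46.1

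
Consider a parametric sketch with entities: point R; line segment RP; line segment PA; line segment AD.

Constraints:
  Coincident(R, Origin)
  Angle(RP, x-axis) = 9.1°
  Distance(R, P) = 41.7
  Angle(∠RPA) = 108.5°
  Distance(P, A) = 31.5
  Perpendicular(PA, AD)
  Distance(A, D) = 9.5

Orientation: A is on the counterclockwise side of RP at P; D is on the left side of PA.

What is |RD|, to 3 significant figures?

53.9

R is at the origin; RP runs at 9.1° with length 41.7, so P = 41.7·(cos 9.1°, sin 9.1°) = (41.2, 6.60). ∠RPA = 108.5°, so PA runs at 9.1° + (180° − 108.5°) = 80.6° from the x-axis; with |PA| = 31.5, A = P + 31.5·(cos 80.6°, sin 80.6°) = (46.3, 37.7). The perpendicularity gives AD at right angles to PA; with |AD| = 9.5 on the left of PA, D = A + 9.5·(-0.987, 0.163) = (36.9, 39.2). Then |RD| = |D − R| = 53.9.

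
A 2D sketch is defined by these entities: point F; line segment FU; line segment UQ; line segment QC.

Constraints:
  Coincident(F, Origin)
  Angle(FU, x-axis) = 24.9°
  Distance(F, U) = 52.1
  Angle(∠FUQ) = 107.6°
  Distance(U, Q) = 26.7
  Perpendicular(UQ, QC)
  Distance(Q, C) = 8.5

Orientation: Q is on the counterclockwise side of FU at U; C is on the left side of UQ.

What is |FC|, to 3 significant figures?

59.1

F is at the origin; FU runs at 24.9° with length 52.1, so U = 52.1·(cos 24.9°, sin 24.9°) = (47.3, 21.9). ∠FUQ = 107.6°, so UQ runs at 24.9° + (180° − 107.6°) = 97.3° from the x-axis; with |UQ| = 26.7, Q = U + 26.7·(cos 97.3°, sin 97.3°) = (43.9, 48.4). UQ is perpendicular to QC; with |QC| = 8.5 on the left of UQ, C = Q + 8.5·(-0.992, -0.127) = (35.4, 47.3). Then |FC| = |C − F| = 59.1.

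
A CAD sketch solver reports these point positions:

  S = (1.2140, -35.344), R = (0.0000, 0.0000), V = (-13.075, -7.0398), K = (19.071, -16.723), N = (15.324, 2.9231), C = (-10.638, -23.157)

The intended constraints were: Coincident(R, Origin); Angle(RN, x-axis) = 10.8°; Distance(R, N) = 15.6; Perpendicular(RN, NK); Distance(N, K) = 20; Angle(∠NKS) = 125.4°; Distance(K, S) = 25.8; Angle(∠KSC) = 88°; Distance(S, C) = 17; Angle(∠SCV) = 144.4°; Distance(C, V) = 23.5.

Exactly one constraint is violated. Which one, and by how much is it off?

Distance(C, V) = 23.5 — off by 7.20.

R = (0.00, 0.00) ✓; RN at 10.80° ✓; |RN| = 15.60 ✓; ∠(RN, NK) = 90.00° ✓; |NK| = 20.00 ✓; ∠NKS = 125.4° ✓; |KS| = 25.80 ✓; ∠KSC = 88.00° ✓; |SC| = 17.00 ✓; ∠SCV = 144.4° ✓; |CV| = 16.30 ✗.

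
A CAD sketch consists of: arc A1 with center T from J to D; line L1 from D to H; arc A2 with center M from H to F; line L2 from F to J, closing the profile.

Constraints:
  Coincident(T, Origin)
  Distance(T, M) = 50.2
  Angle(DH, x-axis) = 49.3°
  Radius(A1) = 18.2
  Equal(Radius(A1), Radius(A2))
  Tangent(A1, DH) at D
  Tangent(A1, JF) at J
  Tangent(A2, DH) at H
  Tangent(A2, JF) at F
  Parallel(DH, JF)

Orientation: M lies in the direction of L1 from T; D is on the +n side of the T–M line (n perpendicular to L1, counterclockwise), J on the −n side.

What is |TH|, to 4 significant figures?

53.40

The slot axis is L1's direction at 49.3°, so u = (cos 49.3°, sin 49.3°) = (0.6521, 0.7581) and n = (−sin 49.3°, cos 49.3°) = (-0.7581, 0.6521). T is at the origin and M lies 50.2 along u from T, so M = 50.2·u = (32.74, 38.06). Tangency of A1 to both parallel lines with radius 18.2 puts D and J at T ± 18.2·n: D = (-13.80, 11.87), J = (13.80, -11.87). Equal radii place H and F the same way about M: H = M + 18.2·n = (18.94, 49.93), F = M − 18.2·n = (46.53, 26.19). Then |TH| = |H − T| = 53.40.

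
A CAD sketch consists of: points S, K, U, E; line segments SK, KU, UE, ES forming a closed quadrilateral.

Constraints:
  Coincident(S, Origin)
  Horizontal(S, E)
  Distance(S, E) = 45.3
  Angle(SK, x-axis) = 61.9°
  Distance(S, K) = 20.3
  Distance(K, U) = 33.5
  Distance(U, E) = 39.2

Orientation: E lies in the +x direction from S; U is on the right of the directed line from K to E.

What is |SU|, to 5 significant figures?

18.173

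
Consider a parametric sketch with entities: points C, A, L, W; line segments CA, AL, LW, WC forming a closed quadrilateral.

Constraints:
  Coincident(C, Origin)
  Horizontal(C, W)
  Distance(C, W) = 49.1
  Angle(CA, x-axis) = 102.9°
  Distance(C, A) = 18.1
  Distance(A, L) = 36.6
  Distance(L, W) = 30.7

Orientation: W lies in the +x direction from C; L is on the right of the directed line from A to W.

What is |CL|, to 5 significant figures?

22.363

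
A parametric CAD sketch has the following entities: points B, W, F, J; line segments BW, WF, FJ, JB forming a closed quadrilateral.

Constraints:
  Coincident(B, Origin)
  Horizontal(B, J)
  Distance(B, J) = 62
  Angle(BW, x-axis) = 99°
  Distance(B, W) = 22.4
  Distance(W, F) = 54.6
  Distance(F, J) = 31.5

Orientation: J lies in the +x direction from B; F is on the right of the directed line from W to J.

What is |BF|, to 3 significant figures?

38.8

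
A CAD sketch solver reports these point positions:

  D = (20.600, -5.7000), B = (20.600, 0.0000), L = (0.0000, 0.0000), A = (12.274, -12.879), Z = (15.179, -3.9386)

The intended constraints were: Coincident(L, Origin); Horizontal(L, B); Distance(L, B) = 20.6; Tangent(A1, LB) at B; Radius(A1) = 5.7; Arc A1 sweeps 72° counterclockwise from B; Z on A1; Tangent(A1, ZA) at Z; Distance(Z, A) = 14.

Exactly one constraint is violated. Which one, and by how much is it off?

Distance(Z, A) = 14 — off by 4.60.

L = (0.00, 0.00) ✓; L.y = 0.00, B.y = 0.00 ✓; |LB| = 20.60 ✓; ∠(DB, BL) = 90.00° ✓; |DB| = 5.700 ✓; bearing(D→Z) − bearing(D→B) = 72.00° ✓; |DZ| = 5.700 ✓; ∠(DZ, ZA) = 90.00° ✓; |ZA| = 9.401 ✗.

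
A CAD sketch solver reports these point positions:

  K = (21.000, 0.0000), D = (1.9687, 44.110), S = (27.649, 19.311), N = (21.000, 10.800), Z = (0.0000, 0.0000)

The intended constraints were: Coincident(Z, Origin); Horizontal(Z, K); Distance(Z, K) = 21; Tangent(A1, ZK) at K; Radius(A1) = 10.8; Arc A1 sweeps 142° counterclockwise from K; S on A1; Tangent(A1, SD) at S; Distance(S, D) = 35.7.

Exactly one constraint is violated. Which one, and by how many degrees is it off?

Tangent(A1, SD) at S — off by 6.00°.

Z = (0.00, 0.00) ✓; Z.y = 0.00, K.y = 0.00 ✓; |ZK| = 21.00 ✓; ∠(NK, KZ) = 90.00° ✓; |NK| = 10.80 ✓; bearing(N→S) − bearing(N→K) = 142.0° ✓; |NS| = 10.80 ✓; ∠(NS, SD) = 96.00° ✗; |SD| = 35.70 ✓.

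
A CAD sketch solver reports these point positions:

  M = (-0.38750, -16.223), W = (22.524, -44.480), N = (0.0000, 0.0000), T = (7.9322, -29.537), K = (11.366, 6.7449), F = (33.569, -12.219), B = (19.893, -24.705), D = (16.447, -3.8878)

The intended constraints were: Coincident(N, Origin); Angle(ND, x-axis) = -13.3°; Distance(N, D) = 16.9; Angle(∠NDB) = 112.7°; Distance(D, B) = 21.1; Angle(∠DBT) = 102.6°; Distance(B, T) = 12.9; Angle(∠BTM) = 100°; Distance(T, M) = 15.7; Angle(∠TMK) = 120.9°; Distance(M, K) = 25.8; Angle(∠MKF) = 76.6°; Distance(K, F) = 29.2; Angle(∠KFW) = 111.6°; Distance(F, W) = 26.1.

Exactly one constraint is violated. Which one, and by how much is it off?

Distance(F, W) = 26.1 — off by 8.00.

N = (0.00, 0.00) ✓; ND at -13.30° ✓; |ND| = 16.90 ✓; ∠NDB = 112.7° ✓; |DB| = 21.10 ✓; ∠DBT = 102.6° ✓; |BT| = 12.90 ✓; ∠BTM = 100.0° ✓; |TM| = 15.70 ✓; ∠TMK = 120.9° ✓; |MK| = 25.80 ✓; ∠MKF = 76.60° ✓; |KF| = 29.20 ✓; ∠KFW = 111.6° ✓; |FW| = 34.10 ✗.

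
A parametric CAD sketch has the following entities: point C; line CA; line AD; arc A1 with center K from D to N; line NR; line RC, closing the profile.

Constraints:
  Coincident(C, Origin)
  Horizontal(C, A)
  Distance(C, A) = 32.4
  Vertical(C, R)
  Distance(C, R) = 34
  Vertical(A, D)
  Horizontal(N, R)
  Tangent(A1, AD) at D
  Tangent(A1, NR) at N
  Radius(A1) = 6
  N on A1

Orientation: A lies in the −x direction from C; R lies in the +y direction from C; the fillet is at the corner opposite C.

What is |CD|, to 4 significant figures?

42.82

The virtual corner opposite C is at (-32.40, 34.00). The tangent condition forces KD to be normal to AD and tangency of A1 to NR means the radius KN is perpendicular to NR, with radius 6.0, so the center K sits 6.0 in from both sides at K = (-26.40, 28.00). That places the tangent points at D = (-32.40, 28.00) on AD and N = (-26.40, 34.00) on NR. Then |CD| = |D − C| = 42.82.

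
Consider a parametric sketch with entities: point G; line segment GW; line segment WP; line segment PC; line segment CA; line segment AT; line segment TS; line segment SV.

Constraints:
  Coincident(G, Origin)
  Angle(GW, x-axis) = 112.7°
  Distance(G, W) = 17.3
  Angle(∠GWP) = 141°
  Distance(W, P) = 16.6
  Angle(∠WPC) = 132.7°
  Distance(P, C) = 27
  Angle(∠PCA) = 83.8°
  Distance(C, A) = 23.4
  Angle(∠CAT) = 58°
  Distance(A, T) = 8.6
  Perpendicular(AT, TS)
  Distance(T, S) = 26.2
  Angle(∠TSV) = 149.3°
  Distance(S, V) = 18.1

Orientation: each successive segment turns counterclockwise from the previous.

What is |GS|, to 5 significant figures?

56.336

G is at the origin; GW runs at 112.7° with length 17.3, so W = (-6.6762, 15.960). ∠GWP = 141.0° gives WP at 151.70° from the x-axis; with |WP| = 16.6, P = (-21.292, 23.830). ∠WPC = 132.7° gives PC at -161.00° from the x-axis; with |PC| = 27.0, C = (-46.821, 15.039). ∠PCA = 83.8° gives CA at -64.800° from the x-axis; with |CA| = 23.4, A = (-36.858, -6.1335). ∠CAT = 58.0° gives AT at 57.200° from the x-axis; with |AT| = 8.6, T = (-32.199, 1.0954). AT ⟂ TS, so TS runs at 147.20°; with |TS| = 26.2, S = (-54.222, 15.288). Then |GS| = |S − G| = 56.336.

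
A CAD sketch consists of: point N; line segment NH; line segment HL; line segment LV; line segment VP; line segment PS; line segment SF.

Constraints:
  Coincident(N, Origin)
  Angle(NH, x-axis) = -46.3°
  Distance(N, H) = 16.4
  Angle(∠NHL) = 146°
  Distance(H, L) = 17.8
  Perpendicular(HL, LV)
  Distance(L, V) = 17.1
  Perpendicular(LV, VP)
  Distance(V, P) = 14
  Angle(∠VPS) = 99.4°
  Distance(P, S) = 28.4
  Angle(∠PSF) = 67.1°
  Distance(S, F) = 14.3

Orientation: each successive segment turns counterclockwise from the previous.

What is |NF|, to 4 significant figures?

31.49

∠VPS = 99.4° gives PS at -111.7° from the x-axis; with |PS| = 28.4, S = (8.185, -22.35). ∠PSF = 67.1° gives SF at 1.200° from the x-axis; with |SF| = 14.3, F = (22.48, -22.05). Then |NF| = |F − N| = 31.49.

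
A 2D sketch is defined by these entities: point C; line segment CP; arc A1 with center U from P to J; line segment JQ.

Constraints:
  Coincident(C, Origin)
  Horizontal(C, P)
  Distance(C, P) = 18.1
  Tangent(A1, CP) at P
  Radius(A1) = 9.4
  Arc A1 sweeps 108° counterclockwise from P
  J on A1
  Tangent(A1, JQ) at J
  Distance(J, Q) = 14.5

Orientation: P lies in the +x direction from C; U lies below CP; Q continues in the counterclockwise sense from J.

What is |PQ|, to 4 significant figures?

26.47

C is at the origin; C and P share the same y with |CP| = 18.1 and P on the +x side, so P = (18.10, 0.000). Tangency of A1 to CP means the radius UP is perpendicular to CP, so U = P + (0, -9.4) = (18.10, -9.400). On A1, P sits at bearing 90° from U; a 108° counterclockwise sweep puts J at bearing 198°, so J = U + 9.4·(cos 198°, sin 198°) = (9.160, -12.30). Since A1 is tangent to JQ there, UJ ⟂ JQ, so JQ runs along (−sin 198°, cos 198°); with |JQ| = 14.5, Q = (13.64, -26.10). Then |PQ| = |Q − P| = 26.47.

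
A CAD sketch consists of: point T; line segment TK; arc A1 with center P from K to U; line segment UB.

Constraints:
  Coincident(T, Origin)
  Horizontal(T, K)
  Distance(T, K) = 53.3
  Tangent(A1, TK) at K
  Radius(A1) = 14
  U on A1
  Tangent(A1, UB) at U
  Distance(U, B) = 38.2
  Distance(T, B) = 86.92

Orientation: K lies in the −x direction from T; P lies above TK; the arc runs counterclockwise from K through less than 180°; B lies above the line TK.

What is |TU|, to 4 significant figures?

49.57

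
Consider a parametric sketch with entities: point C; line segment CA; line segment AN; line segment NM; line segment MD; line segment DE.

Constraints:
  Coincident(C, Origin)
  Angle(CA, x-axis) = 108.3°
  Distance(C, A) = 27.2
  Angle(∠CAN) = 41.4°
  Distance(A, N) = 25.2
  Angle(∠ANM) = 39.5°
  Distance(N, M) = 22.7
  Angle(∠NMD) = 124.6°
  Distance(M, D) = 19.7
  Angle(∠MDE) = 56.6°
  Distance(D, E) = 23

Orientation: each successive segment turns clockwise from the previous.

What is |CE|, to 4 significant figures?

27.85

C is at the origin; CA runs at 108.3° with length 27.2, so A = (-8.541, 25.82). ∠CAN = 41.4° gives AN at -30.30° from the x-axis; with |AN| = 25.2, N = (13.22, 13.11). ∠ANM = 39.5° gives NM at -170.8° from the x-axis; with |NM| = 22.7, M = (-9.191, 9.481). ∠NMD = 124.6° gives MD at 133.8° from the x-axis; with |MD| = 19.7, D = (-22.83, 23.70). ∠MDE = 56.6° gives DE at 10.40° from the x-axis; with |DE| = 23.0, E = (-0.2041, 27.85). Then |CE| = |E − C| = 27.85.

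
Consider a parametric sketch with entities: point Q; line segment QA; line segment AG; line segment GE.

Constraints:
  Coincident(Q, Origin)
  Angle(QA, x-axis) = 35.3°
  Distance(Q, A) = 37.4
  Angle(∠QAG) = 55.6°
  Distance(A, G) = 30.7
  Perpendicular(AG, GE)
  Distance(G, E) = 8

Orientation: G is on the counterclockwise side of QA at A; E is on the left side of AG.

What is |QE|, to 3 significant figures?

24.8

Q is at the origin; QA runs at 35.3° with length 37.4, so A = 37.4·(cos 35.3°, sin 35.3°) = (30.5, 21.6). ∠QAG = 55.6°, so AG runs at 35.3° + (180° − 55.6°) = 160° from the x-axis; with |AG| = 30.7, G = A + 30.7·(cos 160°, sin 160°) = (1.73, 32.3). The perpendicularity gives GE at right angles to AG; with |GE| = 8.0 on the left of AG, E = G + 8.0·(-0.347, -0.938) = (-1.05, 24.8). Then |QE| = |E − Q| = 24.8.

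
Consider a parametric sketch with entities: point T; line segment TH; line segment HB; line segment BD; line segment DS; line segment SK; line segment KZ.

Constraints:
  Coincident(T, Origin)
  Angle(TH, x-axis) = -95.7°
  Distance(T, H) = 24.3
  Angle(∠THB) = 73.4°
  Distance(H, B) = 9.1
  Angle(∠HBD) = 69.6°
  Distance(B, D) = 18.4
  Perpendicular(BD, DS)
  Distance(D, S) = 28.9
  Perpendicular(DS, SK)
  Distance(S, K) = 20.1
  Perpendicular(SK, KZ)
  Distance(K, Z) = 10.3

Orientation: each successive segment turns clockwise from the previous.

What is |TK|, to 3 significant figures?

42.6

T is at the origin; TH runs at -95.7° with length 24.3, so H = (-2.41, -24.2). ∠THB = 73.4° gives HB at 158° from the x-axis; with |HB| = 9.1, B = (-10.8, -20.7). ∠HBD = 69.6° gives BD at 47.3° from the x-axis; with |BD| = 18.4, D = (1.65, -7.20). BD is perpendicular to DS, so DS runs at -42.7°; with |DS| = 28.9, S = (22.9, -26.8). DS is perpendicular to SK, so SK runs at -133°; with |SK| = 20.1, K = (9.25, -41.6). Then |TK| = |K − T| = 42.6.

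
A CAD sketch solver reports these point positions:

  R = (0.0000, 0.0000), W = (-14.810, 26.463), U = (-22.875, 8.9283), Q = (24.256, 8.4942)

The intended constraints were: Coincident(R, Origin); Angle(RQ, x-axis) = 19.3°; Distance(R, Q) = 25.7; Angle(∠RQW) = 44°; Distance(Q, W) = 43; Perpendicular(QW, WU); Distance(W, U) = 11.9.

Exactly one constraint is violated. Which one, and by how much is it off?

Distance(W, U) = 11.9 — off by 7.40.

R = (0.00, 0.00) ✓; RQ at 19.30° ✓; |RQ| = 25.70 ✓; ∠RQW = 44.00° ✓; |QW| = 43.00 ✓; ∠(QW, WU) = 90.00° ✓; |WU| = 19.30 ✗.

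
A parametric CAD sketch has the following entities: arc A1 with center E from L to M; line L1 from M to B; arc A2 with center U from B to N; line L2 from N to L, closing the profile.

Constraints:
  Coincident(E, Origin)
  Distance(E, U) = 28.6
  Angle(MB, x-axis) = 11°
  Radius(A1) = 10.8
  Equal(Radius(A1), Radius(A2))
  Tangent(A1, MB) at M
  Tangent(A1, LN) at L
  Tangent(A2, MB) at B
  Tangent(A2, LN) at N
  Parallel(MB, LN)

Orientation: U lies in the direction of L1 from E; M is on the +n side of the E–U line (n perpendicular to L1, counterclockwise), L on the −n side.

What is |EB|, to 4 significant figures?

30.57

The slot axis is L1's direction at 11.0°, so u = (cos 11.0°, sin 11.0°) = (0.9816, 0.1908) and n = (−sin 11.0°, cos 11.0°) = (-0.1908, 0.9816). E is at the origin and U lies 28.6 along u from E, so U = 28.6·u = (28.07, 5.457). Tangency of A1 to both parallel lines with radius 10.8 puts M and L at E ± 10.8·n: M = (-2.061, 10.60), L = (2.061, -10.60). Equal radii place B and N the same way about U: B = U + 10.8·n = (26.01, 16.06), N = U − 10.8·n = (30.14, -5.144). Then |EB| = |B − E| = 30.57.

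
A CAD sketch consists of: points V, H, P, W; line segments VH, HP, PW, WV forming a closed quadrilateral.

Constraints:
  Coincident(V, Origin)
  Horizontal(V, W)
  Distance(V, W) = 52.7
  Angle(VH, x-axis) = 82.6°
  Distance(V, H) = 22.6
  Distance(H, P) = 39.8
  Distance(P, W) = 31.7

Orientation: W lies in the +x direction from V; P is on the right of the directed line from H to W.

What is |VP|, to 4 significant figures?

26.09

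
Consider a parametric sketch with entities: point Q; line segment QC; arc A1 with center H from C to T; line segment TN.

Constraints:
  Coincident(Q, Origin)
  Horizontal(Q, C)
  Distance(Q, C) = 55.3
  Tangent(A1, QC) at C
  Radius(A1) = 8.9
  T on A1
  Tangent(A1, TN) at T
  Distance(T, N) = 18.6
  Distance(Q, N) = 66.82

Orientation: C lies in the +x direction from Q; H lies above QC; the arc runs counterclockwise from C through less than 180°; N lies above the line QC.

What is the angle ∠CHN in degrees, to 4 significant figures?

166.1°

Checks: ∠(HC, CQ) = 90.00° ✓; |HT| = 8.900 ✓; ∠(HT, TN) = 90.00° ✓; |TN| = 18.60 ✓; |QN| = 66.82 ✓.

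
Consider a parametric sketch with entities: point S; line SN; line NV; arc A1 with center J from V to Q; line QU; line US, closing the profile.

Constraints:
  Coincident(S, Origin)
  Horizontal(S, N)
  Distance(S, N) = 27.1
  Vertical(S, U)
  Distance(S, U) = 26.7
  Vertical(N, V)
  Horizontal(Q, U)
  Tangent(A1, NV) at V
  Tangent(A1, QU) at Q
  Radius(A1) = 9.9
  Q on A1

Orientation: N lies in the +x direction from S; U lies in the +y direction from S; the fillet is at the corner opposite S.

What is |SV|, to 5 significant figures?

31.885

S is at the origin; SN is horizontal with |SN| = 27.1 and N on the +x side, so N = (27.100, 0.0000). S and U share the same x with |SU| = 26.7 and U on the +y side, so U = (0.0000, 26.700). The virtual corner opposite S is at (27.100, 26.700). The tangent condition forces JV to be normal to NV and A1 meets QU tangentially, so JQ is at right angles to QU, with radius 9.9, so the center J sits 9.9 in from both sides at J = (17.200, 16.800). That places the tangent points at V = (27.100, 16.800) on NV and Q = (17.200, 26.700) on QU. Then |SV| = |V − S| = 31.885.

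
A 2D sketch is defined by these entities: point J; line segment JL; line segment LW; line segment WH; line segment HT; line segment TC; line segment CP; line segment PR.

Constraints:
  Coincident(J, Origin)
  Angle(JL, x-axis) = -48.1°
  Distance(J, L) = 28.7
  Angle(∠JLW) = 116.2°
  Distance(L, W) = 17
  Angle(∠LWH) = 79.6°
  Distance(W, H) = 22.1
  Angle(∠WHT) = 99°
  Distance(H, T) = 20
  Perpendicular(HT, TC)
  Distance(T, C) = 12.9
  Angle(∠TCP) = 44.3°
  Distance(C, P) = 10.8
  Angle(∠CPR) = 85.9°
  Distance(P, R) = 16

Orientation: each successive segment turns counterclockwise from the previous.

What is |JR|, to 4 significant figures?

1.036

J is at the origin; JL runs at -48.1° with length 28.7, so L = (19.17, -21.36). ∠JLW = 116.2° gives LW at 15.70° from the x-axis; with |LW| = 17.0, W = (35.53, -16.76). ∠LWH = 79.6° gives WH at 116.1° from the x-axis; with |WH| = 22.1, H = (25.81, 3.085). ∠WHT = 99.0° gives HT at -162.9° from the x-axis; with |HT| = 20.0, T = (6.694, -2.796). HT ⟂ TC, so TC runs at -72.90°; with |TC| = 12.9, C = (10.49, -15.13). ∠TCP = 44.3° gives CP at 62.80° from the x-axis; with |CP| = 10.8, P = (15.42, -5.520). ∠CPR = 85.9° gives PR at 156.9° from the x-axis; with |PR| = 16.0, R = (0.7067, 0.7574). Then |JR| = |R − J| = 1.036.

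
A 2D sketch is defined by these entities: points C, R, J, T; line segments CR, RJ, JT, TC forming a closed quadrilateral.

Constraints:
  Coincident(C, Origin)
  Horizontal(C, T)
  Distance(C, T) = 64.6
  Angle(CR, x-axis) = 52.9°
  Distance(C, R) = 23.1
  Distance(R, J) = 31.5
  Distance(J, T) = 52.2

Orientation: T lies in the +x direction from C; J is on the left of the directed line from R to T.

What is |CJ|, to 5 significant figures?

54.580

C is at the origin; C and T share the same y with |CT| = 64.6 and T in +x, so T = (64.6, 0). CR runs at 52.9° with |CR| = 23.1, so R = (13.934, 18.424). J is determined by |RJ| = 31.5 and |JT| = 52.2 together: it lies at the intersection of circle(R, 31.5) and circle(T, 52.2). With |RT| = 53.912, the foot of the radical line on RT is 10.887 from R and the perpendicular offset is √(31.5² − 10.887²) = 29.559. Taking the left-of-RT solution: J = (34.267, 42.483).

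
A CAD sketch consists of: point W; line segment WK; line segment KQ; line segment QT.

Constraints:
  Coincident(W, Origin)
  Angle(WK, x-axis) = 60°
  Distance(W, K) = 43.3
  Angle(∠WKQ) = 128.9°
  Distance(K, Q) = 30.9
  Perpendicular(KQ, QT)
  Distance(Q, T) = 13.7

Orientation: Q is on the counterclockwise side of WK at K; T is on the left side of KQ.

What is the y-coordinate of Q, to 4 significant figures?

66.33

W is at the origin; WK runs at 60.0° with length 43.3, so K = 43.3·(cos 60.0°, sin 60.0°) = (21.65, 37.50). ∠WKQ = 128.9°, so KQ runs at 60.0° + (180° − 128.9°) = 111.1° from the x-axis; with |KQ| = 30.9, Q = K + 30.9·(cos 111.1°, sin 111.1°) = (10.53, 66.33). So Q.y = 66.33.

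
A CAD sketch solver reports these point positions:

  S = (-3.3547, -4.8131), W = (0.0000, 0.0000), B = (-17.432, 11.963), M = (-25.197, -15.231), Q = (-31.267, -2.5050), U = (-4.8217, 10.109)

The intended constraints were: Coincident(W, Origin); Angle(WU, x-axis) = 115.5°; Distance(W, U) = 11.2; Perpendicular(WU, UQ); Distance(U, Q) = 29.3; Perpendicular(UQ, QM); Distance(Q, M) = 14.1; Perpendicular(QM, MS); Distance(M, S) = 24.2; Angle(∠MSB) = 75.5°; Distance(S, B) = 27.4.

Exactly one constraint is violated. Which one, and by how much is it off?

Distance(S, B) = 27.4 — off by 5.50.

W = (0.00, 0.00) ✓; WU at 115.5° ✓; |WU| = 11.20 ✓; ∠(WU, UQ) = 90.00° ✓; |UQ| = 29.30 ✓; ∠(UQ, QM) = 90.00° ✓; |QM| = 14.10 ✓; ∠(QM, MS) = 90.00° ✓; |MS| = 24.20 ✓; ∠MSB = 75.50° ✓; |SB| = 21.90 ✗.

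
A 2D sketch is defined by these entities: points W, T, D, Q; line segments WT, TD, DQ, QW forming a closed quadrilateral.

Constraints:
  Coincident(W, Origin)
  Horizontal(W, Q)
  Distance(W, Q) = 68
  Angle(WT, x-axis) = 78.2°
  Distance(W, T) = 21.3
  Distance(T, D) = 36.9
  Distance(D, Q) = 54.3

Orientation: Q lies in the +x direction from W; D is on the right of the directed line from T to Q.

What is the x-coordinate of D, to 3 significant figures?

15.6

W is at the origin; WQ is horizontal with |WQ| = 68.0 and Q in +x, so Q = (68.0, 0). WT runs at 78.2° with |WT| = 21.3, so T = (4.36, 20.8). D is determined by |TD| = 36.9 and |DQ| = 54.3 together: it lies at the intersection of circle(T, 36.9) and circle(Q, 54.3). With |TQ| = 67.0, the foot of the radical line on TQ is 21.6 from T and the perpendicular offset is √(36.9² − 21.6²) = 29.9. Taking the right-of-TQ solution: D = (15.6, -14.3).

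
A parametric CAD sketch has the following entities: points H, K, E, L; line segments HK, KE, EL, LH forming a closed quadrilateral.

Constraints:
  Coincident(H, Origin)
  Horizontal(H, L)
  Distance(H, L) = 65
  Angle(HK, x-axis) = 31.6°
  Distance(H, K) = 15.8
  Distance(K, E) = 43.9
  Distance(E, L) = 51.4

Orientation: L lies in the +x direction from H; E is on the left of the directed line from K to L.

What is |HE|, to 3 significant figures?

58.7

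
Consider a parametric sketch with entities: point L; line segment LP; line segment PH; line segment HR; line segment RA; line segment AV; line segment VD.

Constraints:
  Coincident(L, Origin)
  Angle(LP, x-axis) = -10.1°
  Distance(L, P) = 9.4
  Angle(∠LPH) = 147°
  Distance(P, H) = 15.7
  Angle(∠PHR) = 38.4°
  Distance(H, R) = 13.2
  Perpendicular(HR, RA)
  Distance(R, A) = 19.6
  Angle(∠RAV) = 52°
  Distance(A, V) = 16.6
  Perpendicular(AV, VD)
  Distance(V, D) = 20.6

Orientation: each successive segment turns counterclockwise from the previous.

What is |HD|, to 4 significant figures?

14.52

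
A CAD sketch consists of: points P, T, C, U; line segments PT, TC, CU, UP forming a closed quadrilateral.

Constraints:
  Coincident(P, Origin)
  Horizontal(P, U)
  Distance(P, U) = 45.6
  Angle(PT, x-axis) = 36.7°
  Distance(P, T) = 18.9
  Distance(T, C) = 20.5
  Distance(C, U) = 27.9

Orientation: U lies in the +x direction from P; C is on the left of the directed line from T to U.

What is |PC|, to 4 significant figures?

39.40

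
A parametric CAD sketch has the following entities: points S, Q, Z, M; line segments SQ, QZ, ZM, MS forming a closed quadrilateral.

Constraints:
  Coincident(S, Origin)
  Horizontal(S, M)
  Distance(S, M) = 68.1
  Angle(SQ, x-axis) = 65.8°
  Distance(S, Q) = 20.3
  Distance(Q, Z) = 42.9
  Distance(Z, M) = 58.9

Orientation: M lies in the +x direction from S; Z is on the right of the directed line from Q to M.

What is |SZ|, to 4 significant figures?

27.91

Checks: |QZ| = 42.90 ✓; |ZM| = 58.90 ✓.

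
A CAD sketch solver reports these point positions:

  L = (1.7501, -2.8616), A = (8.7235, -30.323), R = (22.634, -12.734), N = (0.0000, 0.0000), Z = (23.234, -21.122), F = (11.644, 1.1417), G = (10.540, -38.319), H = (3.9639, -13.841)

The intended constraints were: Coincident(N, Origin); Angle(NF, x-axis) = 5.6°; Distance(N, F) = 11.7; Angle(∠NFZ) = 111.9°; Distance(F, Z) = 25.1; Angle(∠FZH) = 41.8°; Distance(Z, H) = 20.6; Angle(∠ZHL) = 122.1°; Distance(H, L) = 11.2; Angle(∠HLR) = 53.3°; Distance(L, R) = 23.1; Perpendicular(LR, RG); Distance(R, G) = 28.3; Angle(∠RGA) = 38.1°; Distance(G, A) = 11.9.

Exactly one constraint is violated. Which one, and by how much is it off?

Distance(G, A) = 11.9 — off by 3.70.

N = (0.00, 0.00) ✓; NF at 5.600° ✓; |NF| = 11.70 ✓; ∠NFZ = 111.9° ✓; |FZ| = 25.10 ✓; ∠FZH = 41.80° ✓; |ZH| = 20.60 ✓; ∠ZHL = 122.1° ✓; |HL| = 11.20 ✓; ∠HLR = 53.30° ✓; |LR| = 23.10 ✓; ∠(LR, RG) = 90.00° ✓; |RG| = 28.30 ✓; ∠RGA = 38.10° ✓; |GA| = 8.200 ✗.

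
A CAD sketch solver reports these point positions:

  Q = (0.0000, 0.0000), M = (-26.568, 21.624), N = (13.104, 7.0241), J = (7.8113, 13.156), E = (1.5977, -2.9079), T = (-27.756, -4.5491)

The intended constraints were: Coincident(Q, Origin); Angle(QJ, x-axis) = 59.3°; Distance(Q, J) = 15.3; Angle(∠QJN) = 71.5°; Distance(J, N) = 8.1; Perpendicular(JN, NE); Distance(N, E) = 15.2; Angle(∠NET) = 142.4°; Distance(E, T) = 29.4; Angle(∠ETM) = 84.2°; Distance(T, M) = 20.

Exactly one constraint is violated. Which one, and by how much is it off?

Distance(T, M) = 20 — off by 6.20.

Q = (0.00, 0.00) ✓; QJ at 59.30° ✓; |QJ| = 15.30 ✓; ∠QJN = 71.50° ✓; |JN| = 8.100 ✓; ∠(JN, NE) = 90.00° ✓; |NE| = 15.20 ✓; ∠NET = 142.4° ✓; |ET| = 29.40 ✓; ∠ETM = 84.20° ✓; |TM| = 26.20 ✗.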